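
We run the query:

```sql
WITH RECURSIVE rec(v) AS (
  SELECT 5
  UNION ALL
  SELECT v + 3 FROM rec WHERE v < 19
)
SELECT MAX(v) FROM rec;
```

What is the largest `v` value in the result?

Base: v=5.
Iteration 1: 5 < 19 holds -> v = 5 + 3 = 8.
Iteration 2: 8 < 19 holds -> v = 8 + 3 = 11.
Iteration 3: 11 < 19 holds -> v = 11 + 3 = 14.
Iteration 4: 14 < 19 holds -> v = 14 + 3 = 17.
Iteration 5: 17 < 19 holds -> v = 17 + 3 = 20.
Iteration 6: 20 < 19 fails; recursion stops.
v values: 5, 8, 11, 14, 17, 20; the maximum is 20.

20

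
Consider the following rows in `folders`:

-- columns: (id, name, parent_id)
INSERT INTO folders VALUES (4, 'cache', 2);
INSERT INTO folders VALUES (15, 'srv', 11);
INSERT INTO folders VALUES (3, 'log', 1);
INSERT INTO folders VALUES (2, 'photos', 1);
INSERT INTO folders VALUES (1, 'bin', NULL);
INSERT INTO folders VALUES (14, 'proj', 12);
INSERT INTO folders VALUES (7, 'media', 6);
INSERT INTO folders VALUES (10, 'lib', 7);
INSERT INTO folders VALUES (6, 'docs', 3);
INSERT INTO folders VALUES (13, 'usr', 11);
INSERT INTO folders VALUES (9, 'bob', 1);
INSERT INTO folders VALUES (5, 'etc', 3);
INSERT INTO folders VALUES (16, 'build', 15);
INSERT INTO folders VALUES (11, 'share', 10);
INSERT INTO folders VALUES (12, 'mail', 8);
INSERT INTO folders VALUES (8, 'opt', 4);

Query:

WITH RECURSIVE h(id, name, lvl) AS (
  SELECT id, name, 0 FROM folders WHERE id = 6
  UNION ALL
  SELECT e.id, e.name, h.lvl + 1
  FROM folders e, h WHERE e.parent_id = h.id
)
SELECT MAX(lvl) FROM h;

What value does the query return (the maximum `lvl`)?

5

Base: id=6 (docs) at lvl 0.
Iteration 1: rows with parent_id in {6} -> media (id 7, lvl 1).
Iteration 2: rows with parent_id in {7} -> lib (id 10, lvl 2).
Iteration 3: rows with parent_id in {10} -> share (id 11, lvl 3).
Iteration 4: rows with parent_id in {11} -> usr (id 13, lvl 4), srv (id 15, lvl 4).
Iteration 5: rows with parent_id in {13,15} -> build (id 16, lvl 5).
Iteration 6: no rows with parent_id in {16}; recursion stops.
lvl values: 0, 1, 2, 3, 4, 4, 5; the maximum is 5.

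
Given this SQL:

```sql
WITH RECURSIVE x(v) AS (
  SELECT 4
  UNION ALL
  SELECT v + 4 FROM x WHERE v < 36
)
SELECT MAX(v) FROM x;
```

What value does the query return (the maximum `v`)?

36

Base: v=4.
Iteration 1: 4 < 36 holds -> v = 4 + 4 = 8.
Iteration 2: 8 < 36 holds -> v = 8 + 4 = 12.
Iteration 3: 12 < 36 holds -> v = 12 + 4 = 16.
Iteration 4: 16 < 36 holds -> v = 16 + 4 = 20.
Iteration 5: 20 < 36 holds -> v = 20 + 4 = 24.
Iteration 6: 24 < 36 holds -> v = 24 + 4 = 28.
Iteration 7: 28 < 36 holds -> v = 28 + 4 = 32.
Iteration 8: 32 < 36 holds -> v = 32 + 4 = 36.
Iteration 9: 36 < 36 fails; recursion stops.
v values: 4, 8, 12, 16, 20, 24, 28, 32, 36; the maximum is 36.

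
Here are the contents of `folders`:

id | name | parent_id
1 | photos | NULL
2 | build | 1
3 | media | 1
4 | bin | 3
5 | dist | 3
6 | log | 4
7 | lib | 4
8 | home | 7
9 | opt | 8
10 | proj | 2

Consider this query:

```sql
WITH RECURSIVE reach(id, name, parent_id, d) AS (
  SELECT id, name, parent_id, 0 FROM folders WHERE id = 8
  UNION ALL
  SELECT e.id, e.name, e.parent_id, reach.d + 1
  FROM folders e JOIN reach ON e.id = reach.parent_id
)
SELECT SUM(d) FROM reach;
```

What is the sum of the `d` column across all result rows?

Base: id=8 (home), parent_id=7, d 0.
Iteration 1: join on id=7 -> lib (id 7, parent_id=4, d 1).
Iteration 2: join on id=4 -> bin (id 4, parent_id=3, d 2).
Iteration 3: join on id=3 -> media (id 3, parent_id=1, d 3).
Iteration 4: join on id=1 -> photos (id 1, parent_id=NULL, d 4).
Iteration 5: parent_id is NULL; no match; recursion stops.
SUM(d) = 0 + 1 + 2 + 3 + 4 = 10.

10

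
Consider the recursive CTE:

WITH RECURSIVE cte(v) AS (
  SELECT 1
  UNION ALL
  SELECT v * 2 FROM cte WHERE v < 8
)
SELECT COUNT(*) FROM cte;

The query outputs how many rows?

4

Base: v=1.
Iteration 1: 1 < 8 holds -> v = 1 * 2 = 2.
Iteration 2: 2 < 8 holds -> v = 2 * 2 = 4.
Iteration 3: 4 < 8 holds -> v = 4 * 2 = 8.
Iteration 4: 8 < 8 fails; recursion stops.
Total rows emitted: 4.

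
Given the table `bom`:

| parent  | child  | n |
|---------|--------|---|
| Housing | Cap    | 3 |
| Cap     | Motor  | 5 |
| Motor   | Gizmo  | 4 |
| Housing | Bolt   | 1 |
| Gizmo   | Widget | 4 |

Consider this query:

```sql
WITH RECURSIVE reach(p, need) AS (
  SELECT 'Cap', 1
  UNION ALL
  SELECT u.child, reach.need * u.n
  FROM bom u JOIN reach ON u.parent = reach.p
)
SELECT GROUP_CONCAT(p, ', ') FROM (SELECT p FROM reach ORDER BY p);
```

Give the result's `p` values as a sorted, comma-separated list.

Cap, Gizmo, Motor, Widget

Base: (Cap, need=1).
Iteration 1: components of {Cap} -> Motor = 1*5 = 5.
Iteration 2: components of {Motor} -> Gizmo = 5*4 = 20.
Iteration 3: components of {Gizmo} -> Widget = 20*4 = 80.
Iteration 4: no further components; recursion stops.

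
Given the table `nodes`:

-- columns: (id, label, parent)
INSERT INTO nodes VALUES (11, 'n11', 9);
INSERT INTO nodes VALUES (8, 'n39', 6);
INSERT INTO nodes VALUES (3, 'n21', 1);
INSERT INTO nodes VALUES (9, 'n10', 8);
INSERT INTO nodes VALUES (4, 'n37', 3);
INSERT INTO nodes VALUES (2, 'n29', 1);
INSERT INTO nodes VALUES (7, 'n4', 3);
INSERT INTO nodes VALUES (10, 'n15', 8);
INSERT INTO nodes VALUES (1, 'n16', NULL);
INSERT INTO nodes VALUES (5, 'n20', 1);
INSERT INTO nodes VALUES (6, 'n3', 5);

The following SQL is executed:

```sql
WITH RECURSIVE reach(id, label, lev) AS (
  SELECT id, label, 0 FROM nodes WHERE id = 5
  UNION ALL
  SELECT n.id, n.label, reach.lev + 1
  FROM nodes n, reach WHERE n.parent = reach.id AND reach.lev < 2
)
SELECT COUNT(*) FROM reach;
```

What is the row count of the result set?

3

Base: id=5 (n20) at lev 0.
Iteration 1: rows with parent in {5} -> n3 (id 6, lev 1).
Iteration 2: rows with parent in {6} -> n39 (id 8, lev 2).
Iteration 3: lev < 2 fails for all current rows; recursion stops.
Total rows emitted: 3.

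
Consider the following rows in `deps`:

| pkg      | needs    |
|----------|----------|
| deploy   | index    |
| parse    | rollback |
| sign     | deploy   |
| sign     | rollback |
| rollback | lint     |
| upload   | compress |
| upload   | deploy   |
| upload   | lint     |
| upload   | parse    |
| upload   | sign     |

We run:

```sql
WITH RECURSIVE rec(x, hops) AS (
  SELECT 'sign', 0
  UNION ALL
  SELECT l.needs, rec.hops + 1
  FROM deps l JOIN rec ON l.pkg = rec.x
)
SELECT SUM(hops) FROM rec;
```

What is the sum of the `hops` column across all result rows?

6

Base: (sign, hops=0).
Iteration 1: edges from {sign} -> (deploy, hops=1), (rollback, hops=1).
Iteration 2: edges from {deploy,rollback} -> (index, hops=2), (lint, hops=2).
Iteration 3: no outgoing edges from {index,lint}; recursion stops.
SUM(hops) = 0 + 1 + 1 + 2 + 2 = 6.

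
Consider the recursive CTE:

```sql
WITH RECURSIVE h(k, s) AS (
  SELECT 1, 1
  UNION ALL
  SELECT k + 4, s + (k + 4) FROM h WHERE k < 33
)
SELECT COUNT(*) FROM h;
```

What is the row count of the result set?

9

Base: k=1, s=1.
Iteration 1: 1 < 33 holds -> k = 1 + 4 = 5, s = 1 + 5 = 6.
Iteration 2: 5 < 33 holds -> k = 5 + 4 = 9, s = 6 + 9 = 15.
Iteration 3: 9 < 33 holds -> k = 9 + 4 = 13, s = 15 + 13 = 28.
Iteration 4: 13 < 33 holds -> k = 13 + 4 = 17, s = 28 + 17 = 45.
Iteration 5: 17 < 33 holds -> k = 17 + 4 = 21, s = 45 + 21 = 66.
Iteration 6: 21 < 33 holds -> k = 21 + 4 = 25, s = 66 + 25 = 91.
Iteration 7: 25 < 33 holds -> k = 25 + 4 = 29, s = 91 + 29 = 120.
Iteration 8: 29 < 33 holds -> k = 29 + 4 = 33, s = 120 + 33 = 153.
Iteration 9: 33 < 33 fails; recursion stops.
Total rows emitted: 9.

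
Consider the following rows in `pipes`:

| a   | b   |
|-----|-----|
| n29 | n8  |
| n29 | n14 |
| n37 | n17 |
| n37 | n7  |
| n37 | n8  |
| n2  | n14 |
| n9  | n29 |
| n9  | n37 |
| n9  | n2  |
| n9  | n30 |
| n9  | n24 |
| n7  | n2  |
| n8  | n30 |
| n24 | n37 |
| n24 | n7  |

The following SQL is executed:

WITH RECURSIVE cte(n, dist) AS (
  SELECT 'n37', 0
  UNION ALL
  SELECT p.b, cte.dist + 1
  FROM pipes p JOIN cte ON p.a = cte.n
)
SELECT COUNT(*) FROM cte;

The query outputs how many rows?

Base: (n37, dist=0).
Iteration 1: edges from {n37} -> (n17, dist=1), (n7, dist=1), (n8, dist=1).
Iteration 2: edges from {n17,n7,n8} -> (n2, dist=2), (n30, dist=2).
Iteration 3: edges from {n2,n30} -> (n14, dist=3).
Iteration 4: no outgoing edges from {n14}; recursion stops.
Total rows emitted: 7.

7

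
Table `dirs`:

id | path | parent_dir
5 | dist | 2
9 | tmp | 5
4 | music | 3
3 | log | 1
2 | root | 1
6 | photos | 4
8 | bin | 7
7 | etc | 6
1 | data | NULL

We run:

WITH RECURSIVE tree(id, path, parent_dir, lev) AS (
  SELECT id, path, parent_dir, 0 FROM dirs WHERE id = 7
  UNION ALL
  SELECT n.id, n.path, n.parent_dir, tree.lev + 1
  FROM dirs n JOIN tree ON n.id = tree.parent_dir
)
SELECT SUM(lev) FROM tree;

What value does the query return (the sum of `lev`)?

Base: id=7 (etc), parent_dir=6, lev 0.
Iteration 1: join on id=6 -> photos (id 6, parent_dir=4, lev 1).
Iteration 2: join on id=4 -> music (id 4, parent_dir=3, lev 2).
Iteration 3: join on id=3 -> log (id 3, parent_dir=1, lev 3).
Iteration 4: join on id=1 -> data (id 1, parent_dir=NULL, lev 4).
Iteration 5: parent_dir is NULL; no match; recursion stops.
SUM(lev) = 0 + 1 + 2 + 3 + 4 = 10.

10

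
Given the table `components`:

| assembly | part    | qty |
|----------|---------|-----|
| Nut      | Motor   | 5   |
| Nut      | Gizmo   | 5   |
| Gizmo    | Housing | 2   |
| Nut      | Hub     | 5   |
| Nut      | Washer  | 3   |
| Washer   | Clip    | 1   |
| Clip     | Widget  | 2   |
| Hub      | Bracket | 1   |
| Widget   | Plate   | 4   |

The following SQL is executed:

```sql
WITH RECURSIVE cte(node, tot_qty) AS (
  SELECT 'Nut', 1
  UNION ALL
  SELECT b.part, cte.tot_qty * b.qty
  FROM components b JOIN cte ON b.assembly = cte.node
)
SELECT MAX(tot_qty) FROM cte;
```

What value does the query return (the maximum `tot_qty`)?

Base: (Nut, tot_qty=1).
Iteration 1: components of {Nut} -> Gizmo = 1*5 = 5, Hub = 1*5 = 5, Motor = 1*5 = 5, Washer = 1*3 = 3.
Iteration 2: components of {Gizmo,Hub,Motor,Washer} -> Bracket = 5*1 = 5, Clip = 3*1 = 3, Housing = 5*2 = 10.
Iteration 3: components of {Bracket,Clip,Housing} -> Widget = 3*2 = 6.
Iteration 4: components of {Widget} -> Plate = 6*4 = 24.
Iteration 5: no further components; recursion stops.
tot_qty values: 1, 5, 5, 5, 3, 10, 5, 3, 6, 24; the maximum is 24.

24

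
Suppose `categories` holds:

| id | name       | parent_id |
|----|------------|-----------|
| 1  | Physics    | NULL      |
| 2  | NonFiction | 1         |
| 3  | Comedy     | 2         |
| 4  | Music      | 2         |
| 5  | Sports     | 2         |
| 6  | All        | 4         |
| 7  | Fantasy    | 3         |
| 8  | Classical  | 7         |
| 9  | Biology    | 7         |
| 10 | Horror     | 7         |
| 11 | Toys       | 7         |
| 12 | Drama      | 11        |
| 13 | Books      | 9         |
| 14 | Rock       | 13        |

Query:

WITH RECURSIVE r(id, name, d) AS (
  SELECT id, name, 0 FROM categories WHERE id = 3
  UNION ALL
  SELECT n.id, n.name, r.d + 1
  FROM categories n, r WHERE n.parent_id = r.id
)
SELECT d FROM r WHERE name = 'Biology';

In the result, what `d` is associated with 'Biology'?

Base: id=3 (Comedy) at d 0.
Iteration 1: rows with parent_id in {3} -> Fantasy (id 7, d 1).
Iteration 2: rows with parent_id in {7} -> Classical (id 8, d 2), Biology (id 9, d 2), Horror (id 10, d 2), Toys (id 11, d 2).
Iteration 3: rows with parent_id in {8,9,10,11} -> Drama (id 12, d 3), Books (id 13, d 3).
Iteration 4: rows with parent_id in {12,13} -> Rock (id 14, d 4).
Iteration 5: no rows with parent_id in {14}; recursion stops.

2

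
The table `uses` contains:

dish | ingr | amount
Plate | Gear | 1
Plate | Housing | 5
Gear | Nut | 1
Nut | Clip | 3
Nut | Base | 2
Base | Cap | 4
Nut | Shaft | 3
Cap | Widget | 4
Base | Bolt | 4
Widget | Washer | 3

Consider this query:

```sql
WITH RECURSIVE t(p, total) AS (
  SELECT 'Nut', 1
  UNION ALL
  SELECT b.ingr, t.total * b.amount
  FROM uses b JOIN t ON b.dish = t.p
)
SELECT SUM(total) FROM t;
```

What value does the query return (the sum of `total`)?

153

Base: (Nut, total=1).
Iteration 1: components of {Nut} -> Base = 1*2 = 2, Clip = 1*3 = 3, Shaft = 1*3 = 3.
Iteration 2: components of {Base,Clip,Shaft} -> Bolt = 2*4 = 8, Cap = 2*4 = 8.
Iteration 3: components of {Bolt,Cap} -> Widget = 8*4 = 32.
Iteration 4: components of {Widget} -> Washer = 32*3 = 96.
Iteration 5: no further components; recursion stops.
SUM(total) = 1 + 3 + 2 + 3 + 8 + 8 + 32 + 96 = 153.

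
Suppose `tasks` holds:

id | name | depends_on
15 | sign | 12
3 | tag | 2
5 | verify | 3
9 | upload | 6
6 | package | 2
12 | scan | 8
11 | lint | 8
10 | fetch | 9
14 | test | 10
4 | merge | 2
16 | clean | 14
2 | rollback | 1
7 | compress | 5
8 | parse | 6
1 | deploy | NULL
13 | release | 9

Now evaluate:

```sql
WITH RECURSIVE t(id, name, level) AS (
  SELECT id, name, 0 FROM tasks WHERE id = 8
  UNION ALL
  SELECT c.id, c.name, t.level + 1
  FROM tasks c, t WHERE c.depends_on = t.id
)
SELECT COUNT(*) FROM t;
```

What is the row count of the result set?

4

Base: id=8 (parse) at level 0.
Iteration 1: rows with depends_on in {8} -> lint (id 11, level 1), scan (id 12, level 1).
Iteration 2: rows with depends_on in {11,12} -> sign (id 15, level 2).
Iteration 3: no rows with depends_on in {15}; recursion stops.
Total rows emitted: 4.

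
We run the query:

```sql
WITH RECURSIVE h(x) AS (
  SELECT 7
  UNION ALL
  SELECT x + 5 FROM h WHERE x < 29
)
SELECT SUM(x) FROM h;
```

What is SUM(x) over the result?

Base: x=7.
Iteration 1: 7 < 29 holds -> x = 7 + 5 = 12.
Iteration 2: 12 < 29 holds -> x = 12 + 5 = 17.
Iteration 3: 17 < 29 holds -> x = 17 + 5 = 22.
Iteration 4: 22 < 29 holds -> x = 22 + 5 = 27.
Iteration 5: 27 < 29 holds -> x = 27 + 5 = 32.
Iteration 6: 32 < 29 fails; recursion stops.
SUM(x) = 7 + 12 + 17 + 22 + 27 + 32 = 117.

117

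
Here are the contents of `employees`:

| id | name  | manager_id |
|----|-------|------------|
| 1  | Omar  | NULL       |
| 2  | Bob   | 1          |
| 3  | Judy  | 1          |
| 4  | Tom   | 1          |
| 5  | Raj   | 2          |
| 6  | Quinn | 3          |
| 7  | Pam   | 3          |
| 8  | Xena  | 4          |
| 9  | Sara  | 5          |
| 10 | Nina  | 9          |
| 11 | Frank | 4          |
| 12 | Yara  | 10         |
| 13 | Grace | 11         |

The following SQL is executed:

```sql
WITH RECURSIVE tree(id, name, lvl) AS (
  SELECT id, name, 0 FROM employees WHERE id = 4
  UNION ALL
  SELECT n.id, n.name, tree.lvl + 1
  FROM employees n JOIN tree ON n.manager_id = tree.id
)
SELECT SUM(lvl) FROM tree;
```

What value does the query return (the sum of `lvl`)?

Base: id=4 (Tom) at lvl 0.
Iteration 1: rows with manager_id in {4} -> Xena (id 8, lvl 1), Frank (id 11, lvl 1).
Iteration 2: rows with manager_id in {8,11} -> Grace (id 13, lvl 2).
Iteration 3: no rows with manager_id in {13}; recursion stops.
SUM(lvl) = 0 + 1 + 1 + 2 = 4.

4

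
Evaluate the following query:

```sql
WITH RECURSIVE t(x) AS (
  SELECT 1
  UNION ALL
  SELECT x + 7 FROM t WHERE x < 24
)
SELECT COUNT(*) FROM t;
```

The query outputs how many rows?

5

Base: x=1.
Iteration 1: 1 < 24 holds -> x = 1 + 7 = 8.
Iteration 2: 8 < 24 holds -> x = 8 + 7 = 15.
Iteration 3: 15 < 24 holds -> x = 15 + 7 = 22.
Iteration 4: 22 < 24 holds -> x = 22 + 7 = 29.
Iteration 5: 29 < 24 fails; recursion stops.
Total rows emitted: 5.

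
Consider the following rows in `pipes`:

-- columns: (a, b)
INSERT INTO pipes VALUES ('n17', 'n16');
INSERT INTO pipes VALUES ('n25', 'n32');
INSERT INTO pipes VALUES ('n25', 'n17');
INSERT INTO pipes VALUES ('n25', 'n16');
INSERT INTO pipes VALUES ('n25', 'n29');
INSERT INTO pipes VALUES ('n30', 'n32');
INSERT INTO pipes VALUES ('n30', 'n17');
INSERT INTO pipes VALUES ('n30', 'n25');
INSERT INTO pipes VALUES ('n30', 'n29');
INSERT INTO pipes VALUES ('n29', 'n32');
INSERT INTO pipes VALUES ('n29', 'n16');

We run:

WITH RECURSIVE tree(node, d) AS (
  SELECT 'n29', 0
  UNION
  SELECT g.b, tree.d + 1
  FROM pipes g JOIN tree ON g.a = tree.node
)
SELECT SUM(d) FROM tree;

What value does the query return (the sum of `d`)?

2

Base: (n29, d=0).
Iteration 1: edges from {n29} -> (n16, d=1), (n32, d=1).
Iteration 2: no outgoing edges from {n16,n32}; recursion stops.
SUM(d) = 0 + 1 + 1 = 2.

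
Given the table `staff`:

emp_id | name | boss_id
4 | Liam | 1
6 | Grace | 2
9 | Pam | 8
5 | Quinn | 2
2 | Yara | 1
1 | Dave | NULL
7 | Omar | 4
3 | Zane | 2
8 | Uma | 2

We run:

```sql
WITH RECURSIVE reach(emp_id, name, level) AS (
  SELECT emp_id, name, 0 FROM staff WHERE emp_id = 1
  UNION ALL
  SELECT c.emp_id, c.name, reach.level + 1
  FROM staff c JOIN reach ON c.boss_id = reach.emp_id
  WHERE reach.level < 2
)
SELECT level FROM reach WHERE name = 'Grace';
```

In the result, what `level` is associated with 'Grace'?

Base: emp_id=1 (Dave) at level 0.
Iteration 1: rows with boss_id in {1} -> Yara (id 2, level 1), Liam (id 4, level 1).
Iteration 2: rows with boss_id in {2,4} -> Zane (id 3, level 2), Quinn (id 5, level 2), Grace (id 6, level 2), Omar (id 7, level 2), Uma (id 8, level 2).
Iteration 3: level < 2 fails for all current rows; recursion stops.

2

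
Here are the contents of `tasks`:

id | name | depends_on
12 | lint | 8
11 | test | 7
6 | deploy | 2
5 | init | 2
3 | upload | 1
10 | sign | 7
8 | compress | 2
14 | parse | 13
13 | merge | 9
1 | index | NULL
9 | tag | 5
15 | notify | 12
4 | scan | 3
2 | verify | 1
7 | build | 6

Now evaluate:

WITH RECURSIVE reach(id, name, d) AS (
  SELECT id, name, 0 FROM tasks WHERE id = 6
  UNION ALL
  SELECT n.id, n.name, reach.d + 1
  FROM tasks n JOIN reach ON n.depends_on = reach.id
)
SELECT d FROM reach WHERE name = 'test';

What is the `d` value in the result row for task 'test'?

2

Base: id=6 (deploy) at d 0.
Iteration 1: rows with depends_on in {6} -> build (id 7, d 1).
Iteration 2: rows with depends_on in {7} -> sign (id 10, d 2), test (id 11, d 2).
Iteration 3: no rows with depends_on in {10,11}; recursion stops.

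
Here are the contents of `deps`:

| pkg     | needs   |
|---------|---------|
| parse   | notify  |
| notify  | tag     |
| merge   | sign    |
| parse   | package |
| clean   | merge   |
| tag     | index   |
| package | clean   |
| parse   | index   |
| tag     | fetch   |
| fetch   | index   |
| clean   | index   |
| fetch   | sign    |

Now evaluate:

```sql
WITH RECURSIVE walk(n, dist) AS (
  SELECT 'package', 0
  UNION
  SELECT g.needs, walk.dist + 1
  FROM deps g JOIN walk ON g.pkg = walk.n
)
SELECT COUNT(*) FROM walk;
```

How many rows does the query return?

Base: (package, dist=0).
Iteration 1: edges from {package} -> (clean, dist=1).
Iteration 2: edges from {clean} -> (index, dist=2), (merge, dist=2).
Iteration 3: edges from {index,merge} -> (sign, dist=3).
Iteration 4: no outgoing edges from {sign}; recursion stops.
Total rows emitted: 5.

5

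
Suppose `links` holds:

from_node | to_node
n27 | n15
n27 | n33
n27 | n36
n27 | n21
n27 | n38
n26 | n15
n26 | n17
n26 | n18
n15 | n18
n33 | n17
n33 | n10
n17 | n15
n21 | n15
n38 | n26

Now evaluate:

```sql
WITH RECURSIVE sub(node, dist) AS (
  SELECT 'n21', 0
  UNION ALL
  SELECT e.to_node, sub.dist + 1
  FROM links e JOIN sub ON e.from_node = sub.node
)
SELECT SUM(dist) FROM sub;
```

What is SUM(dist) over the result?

Base: (n21, dist=0).
Iteration 1: edges from {n21} -> (n15, dist=1).
Iteration 2: edges from {n15} -> (n18, dist=2).
Iteration 3: no outgoing edges from {n18}; recursion stops.
SUM(dist) = 0 + 1 + 2 = 3.

3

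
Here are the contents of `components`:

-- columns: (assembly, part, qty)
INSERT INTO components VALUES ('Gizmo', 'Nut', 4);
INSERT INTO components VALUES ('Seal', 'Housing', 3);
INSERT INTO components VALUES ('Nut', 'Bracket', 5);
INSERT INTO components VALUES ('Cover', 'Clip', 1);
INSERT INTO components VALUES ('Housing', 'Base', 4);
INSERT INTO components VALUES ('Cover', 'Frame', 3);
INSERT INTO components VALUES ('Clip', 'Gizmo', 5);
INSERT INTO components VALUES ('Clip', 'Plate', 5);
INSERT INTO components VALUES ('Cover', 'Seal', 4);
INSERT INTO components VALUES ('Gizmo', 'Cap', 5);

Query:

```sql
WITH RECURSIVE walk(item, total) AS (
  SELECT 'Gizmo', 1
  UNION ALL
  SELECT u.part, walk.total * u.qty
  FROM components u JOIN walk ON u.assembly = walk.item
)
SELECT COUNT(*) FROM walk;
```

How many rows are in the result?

Base: (Gizmo, total=1).
Iteration 1: components of {Gizmo} -> Cap = 1*5 = 5, Nut = 1*4 = 4.
Iteration 2: components of {Cap,Nut} -> Bracket = 4*5 = 20.
Iteration 3: no further components; recursion stops.
Total rows emitted: 4.

4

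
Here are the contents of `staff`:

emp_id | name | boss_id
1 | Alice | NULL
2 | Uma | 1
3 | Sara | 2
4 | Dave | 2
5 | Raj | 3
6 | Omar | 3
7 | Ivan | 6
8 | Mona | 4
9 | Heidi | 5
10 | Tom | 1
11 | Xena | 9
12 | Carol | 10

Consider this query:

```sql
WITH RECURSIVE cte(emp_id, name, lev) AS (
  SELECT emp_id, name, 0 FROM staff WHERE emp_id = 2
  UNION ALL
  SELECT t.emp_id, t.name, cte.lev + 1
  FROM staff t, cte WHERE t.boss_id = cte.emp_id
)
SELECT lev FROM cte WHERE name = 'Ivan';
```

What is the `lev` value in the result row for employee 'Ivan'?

3

Base: emp_id=2 (Uma) at lev 0.
Iteration 1: rows with boss_id in {2} -> Sara (id 3, lev 1), Dave (id 4, lev 1).
Iteration 2: rows with boss_id in {3,4} -> Raj (id 5, lev 2), Omar (id 6, lev 2), Mona (id 8, lev 2).
Iteration 3: rows with boss_id in {5,6,8} -> Ivan (id 7, lev 3), Heidi (id 9, lev 3).
Iteration 4: rows with boss_id in {7,9} -> Xena (id 11, lev 4).
Iteration 5: no rows with boss_id in {11}; recursion stops.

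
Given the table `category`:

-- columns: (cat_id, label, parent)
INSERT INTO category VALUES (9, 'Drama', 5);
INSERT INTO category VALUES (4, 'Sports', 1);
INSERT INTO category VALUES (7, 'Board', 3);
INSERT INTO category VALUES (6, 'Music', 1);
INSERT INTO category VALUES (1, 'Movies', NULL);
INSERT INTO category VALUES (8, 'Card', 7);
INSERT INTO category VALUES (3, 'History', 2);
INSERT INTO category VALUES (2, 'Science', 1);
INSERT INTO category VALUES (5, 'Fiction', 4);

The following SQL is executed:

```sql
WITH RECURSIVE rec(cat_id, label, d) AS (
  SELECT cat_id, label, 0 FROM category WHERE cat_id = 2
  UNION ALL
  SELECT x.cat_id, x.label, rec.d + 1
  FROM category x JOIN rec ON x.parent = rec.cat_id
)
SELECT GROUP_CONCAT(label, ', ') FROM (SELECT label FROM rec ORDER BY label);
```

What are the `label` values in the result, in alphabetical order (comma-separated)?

Board, Card, History, Science

Base: cat_id=2 (Science) at d 0.
Iteration 1: rows with parent in {2} -> History (id 3, d 1).
Iteration 2: rows with parent in {3} -> Board (id 7, d 2).
Iteration 3: rows with parent in {7} -> Card (id 8, d 3).
Iteration 4: no rows with parent in {8}; recursion stops.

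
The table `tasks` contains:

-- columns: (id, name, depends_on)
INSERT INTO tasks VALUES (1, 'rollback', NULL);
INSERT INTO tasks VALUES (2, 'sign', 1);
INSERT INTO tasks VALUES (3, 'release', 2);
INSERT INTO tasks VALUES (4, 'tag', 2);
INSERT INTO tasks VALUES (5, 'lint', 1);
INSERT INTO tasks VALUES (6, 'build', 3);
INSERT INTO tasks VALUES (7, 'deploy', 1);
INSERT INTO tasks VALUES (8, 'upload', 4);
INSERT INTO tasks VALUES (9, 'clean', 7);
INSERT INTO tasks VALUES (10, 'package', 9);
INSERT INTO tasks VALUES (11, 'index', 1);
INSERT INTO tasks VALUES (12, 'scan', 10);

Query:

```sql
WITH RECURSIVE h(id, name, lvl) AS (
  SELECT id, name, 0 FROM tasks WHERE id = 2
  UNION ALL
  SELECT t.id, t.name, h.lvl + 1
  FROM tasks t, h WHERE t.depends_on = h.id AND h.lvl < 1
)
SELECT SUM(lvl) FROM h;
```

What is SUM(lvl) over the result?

2

Base: id=2 (sign) at lvl 0.
Iteration 1: rows with depends_on in {2} -> release (id 3, lvl 1), tag (id 4, lvl 1).
Iteration 2: lvl < 1 fails for all current rows; recursion stops.
SUM(lvl) = 0 + 1 + 1 = 2.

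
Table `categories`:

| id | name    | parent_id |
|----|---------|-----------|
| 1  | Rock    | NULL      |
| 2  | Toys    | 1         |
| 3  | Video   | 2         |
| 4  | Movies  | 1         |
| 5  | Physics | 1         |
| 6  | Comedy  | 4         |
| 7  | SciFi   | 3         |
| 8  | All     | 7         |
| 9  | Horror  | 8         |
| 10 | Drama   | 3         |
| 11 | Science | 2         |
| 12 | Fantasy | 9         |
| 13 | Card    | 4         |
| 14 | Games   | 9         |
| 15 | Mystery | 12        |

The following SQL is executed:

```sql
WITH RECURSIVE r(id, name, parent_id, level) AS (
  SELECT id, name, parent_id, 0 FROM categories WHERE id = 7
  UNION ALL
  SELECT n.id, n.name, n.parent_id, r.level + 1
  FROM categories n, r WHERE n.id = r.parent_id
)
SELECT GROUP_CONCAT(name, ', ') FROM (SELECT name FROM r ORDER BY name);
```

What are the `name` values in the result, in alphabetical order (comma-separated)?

Base: id=7 (SciFi), parent_id=3, level 0.
Iteration 1: join on id=3 -> Video (id 3, parent_id=2, level 1).
Iteration 2: join on id=2 -> Toys (id 2, parent_id=1, level 2).
Iteration 3: join on id=1 -> Rock (id 1, parent_id=NULL, level 3).
Iteration 4: parent_id is NULL; no match; recursion stops.

Rock, SciFi, Toys, Video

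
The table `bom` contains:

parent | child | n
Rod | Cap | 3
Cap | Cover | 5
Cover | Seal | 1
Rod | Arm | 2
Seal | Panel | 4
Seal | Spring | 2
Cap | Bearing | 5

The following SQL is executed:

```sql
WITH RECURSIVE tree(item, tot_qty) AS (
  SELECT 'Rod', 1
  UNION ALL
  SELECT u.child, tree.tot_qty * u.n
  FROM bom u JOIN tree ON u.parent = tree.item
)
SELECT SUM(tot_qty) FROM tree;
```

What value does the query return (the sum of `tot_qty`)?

141

Base: (Rod, tot_qty=1).
Iteration 1: components of {Rod} -> Arm = 1*2 = 2, Cap = 1*3 = 3.
Iteration 2: components of {Arm,Cap} -> Bearing = 3*5 = 15, Cover = 3*5 = 15.
Iteration 3: components of {Bearing,Cover} -> Seal = 15*1 = 15.
Iteration 4: components of {Seal} -> Panel = 15*4 = 60, Spring = 15*2 = 30.
Iteration 5: no further components; recursion stops.
SUM(tot_qty) = 1 + 3 + 2 + 15 + 15 + 15 + 60 + 30 = 141.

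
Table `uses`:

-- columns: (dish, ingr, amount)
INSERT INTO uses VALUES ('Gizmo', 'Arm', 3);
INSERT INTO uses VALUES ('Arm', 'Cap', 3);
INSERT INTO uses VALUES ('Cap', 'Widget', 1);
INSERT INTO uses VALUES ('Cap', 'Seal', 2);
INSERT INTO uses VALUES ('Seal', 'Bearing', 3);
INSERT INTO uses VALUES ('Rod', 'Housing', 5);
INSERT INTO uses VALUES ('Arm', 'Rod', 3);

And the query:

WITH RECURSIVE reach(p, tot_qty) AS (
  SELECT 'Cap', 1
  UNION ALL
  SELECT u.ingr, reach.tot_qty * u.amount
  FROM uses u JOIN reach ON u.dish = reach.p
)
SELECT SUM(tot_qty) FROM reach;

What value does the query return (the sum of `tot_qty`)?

Base: (Cap, tot_qty=1).
Iteration 1: components of {Cap} -> Seal = 1*2 = 2, Widget = 1*1 = 1.
Iteration 2: components of {Seal,Widget} -> Bearing = 2*3 = 6.
Iteration 3: no further components; recursion stops.
SUM(tot_qty) = 1 + 2 + 1 + 6 = 10.

10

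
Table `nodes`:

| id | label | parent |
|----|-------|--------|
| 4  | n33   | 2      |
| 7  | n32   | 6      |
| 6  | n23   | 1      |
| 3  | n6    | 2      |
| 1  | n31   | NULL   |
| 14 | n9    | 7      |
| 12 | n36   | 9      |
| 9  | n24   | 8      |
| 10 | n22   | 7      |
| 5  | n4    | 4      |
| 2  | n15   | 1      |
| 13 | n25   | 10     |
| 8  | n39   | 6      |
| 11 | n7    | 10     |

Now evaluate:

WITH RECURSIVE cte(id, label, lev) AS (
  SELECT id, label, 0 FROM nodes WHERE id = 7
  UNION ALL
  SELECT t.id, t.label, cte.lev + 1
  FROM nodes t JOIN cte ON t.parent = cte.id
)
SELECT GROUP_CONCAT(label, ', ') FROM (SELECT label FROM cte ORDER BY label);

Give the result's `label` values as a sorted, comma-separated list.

n22, n25, n32, n7, n9

Base: id=7 (n32) at lev 0.
Iteration 1: rows with parent in {7} -> n22 (id 10, lev 1), n9 (id 14, lev 1).
Iteration 2: rows with parent in {10,14} -> n7 (id 11, lev 2), n25 (id 13, lev 2).
Iteration 3: no rows with parent in {11,13}; recursion stops.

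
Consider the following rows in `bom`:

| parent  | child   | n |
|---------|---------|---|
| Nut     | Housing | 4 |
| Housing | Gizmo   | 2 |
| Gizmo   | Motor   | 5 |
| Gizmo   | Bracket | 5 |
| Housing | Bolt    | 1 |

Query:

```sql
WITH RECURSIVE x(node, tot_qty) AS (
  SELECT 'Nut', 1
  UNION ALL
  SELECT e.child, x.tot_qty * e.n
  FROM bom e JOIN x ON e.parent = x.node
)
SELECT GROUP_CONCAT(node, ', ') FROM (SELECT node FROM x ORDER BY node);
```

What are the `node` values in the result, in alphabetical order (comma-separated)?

Base: (Nut, tot_qty=1).
Iteration 1: components of {Nut} -> Housing = 1*4 = 4.
Iteration 2: components of {Housing} -> Bolt = 4*1 = 4, Gizmo = 4*2 = 8.
Iteration 3: components of {Bolt,Gizmo} -> Bracket = 8*5 = 40, Motor = 8*5 = 40.
Iteration 4: no further components; recursion stops.

Bolt, Bracket, Gizmo, Housing, Motor, Nut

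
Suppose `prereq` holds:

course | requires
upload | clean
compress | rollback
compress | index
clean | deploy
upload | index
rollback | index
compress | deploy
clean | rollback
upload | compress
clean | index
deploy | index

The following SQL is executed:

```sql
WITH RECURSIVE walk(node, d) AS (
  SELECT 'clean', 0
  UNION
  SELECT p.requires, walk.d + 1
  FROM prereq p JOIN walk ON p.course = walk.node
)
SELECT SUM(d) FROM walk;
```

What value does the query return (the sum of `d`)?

5

Base: (clean, d=0).
Iteration 1: edges from {clean} -> (deploy, d=1), (index, d=1), (rollback, d=1).
Iteration 2: edges from {deploy,index,rollback} -> (index, d=2). [UNION drops 1 duplicate row(s)]
Iteration 3: no outgoing edges from {index}; recursion stops.
SUM(d) = 0 + 1 + 1 + 1 + 2 = 5.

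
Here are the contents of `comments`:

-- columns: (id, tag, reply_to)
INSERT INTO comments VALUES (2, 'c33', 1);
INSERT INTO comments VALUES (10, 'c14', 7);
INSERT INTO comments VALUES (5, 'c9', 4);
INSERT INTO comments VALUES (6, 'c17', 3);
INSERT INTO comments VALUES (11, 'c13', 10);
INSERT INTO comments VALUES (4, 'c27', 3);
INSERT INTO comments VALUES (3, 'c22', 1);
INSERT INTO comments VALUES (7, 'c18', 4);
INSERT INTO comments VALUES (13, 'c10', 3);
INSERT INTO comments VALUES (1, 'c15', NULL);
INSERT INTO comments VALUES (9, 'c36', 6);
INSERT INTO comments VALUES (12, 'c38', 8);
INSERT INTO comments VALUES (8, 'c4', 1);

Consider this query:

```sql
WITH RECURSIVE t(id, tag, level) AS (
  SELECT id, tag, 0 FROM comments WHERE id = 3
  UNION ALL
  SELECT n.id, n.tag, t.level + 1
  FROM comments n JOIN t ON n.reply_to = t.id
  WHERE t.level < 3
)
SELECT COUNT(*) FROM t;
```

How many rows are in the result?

8

Base: id=3 (c22) at level 0.
Iteration 1: rows with reply_to in {3} -> c27 (id 4, level 1), c17 (id 6, level 1), c10 (id 13, level 1).
Iteration 2: rows with reply_to in {4,6,13} -> c9 (id 5, level 2), c18 (id 7, level 2), c36 (id 9, level 2).
Iteration 3: rows with reply_to in {5,7,9} -> c14 (id 10, level 3).
Iteration 4: level < 3 fails for all current rows; recursion stops.
Total rows emitted: 8.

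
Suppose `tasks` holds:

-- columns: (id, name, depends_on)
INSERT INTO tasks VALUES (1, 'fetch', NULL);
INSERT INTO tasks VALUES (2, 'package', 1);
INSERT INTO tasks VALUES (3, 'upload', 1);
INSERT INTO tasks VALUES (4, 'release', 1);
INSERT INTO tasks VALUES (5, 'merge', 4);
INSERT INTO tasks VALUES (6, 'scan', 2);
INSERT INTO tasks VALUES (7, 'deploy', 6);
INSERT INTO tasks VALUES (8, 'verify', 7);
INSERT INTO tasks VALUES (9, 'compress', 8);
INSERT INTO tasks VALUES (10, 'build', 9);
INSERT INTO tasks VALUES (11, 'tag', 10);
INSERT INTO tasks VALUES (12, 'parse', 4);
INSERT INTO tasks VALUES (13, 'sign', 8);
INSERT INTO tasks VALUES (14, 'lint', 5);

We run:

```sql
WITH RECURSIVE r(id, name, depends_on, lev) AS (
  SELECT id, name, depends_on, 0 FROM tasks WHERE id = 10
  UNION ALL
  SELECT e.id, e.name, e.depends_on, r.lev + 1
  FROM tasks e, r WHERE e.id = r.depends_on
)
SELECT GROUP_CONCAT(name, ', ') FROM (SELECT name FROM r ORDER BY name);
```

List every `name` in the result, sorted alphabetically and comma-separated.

Base: id=10 (build), depends_on=9, lev 0.
Iteration 1: join on id=9 -> compress (id 9, depends_on=8, lev 1).
Iteration 2: join on id=8 -> verify (id 8, depends_on=7, lev 2).
Iteration 3: join on id=7 -> deploy (id 7, depends_on=6, lev 3).
Iteration 4: join on id=6 -> scan (id 6, depends_on=2, lev 4).
Iteration 5: join on id=2 -> package (id 2, depends_on=1, lev 5).
Iteration 6: join on id=1 -> fetch (id 1, depends_on=NULL, lev 6).
Iteration 7: depends_on is NULL; no match; recursion stops.

build, compress, deploy, fetch, package, scan, verify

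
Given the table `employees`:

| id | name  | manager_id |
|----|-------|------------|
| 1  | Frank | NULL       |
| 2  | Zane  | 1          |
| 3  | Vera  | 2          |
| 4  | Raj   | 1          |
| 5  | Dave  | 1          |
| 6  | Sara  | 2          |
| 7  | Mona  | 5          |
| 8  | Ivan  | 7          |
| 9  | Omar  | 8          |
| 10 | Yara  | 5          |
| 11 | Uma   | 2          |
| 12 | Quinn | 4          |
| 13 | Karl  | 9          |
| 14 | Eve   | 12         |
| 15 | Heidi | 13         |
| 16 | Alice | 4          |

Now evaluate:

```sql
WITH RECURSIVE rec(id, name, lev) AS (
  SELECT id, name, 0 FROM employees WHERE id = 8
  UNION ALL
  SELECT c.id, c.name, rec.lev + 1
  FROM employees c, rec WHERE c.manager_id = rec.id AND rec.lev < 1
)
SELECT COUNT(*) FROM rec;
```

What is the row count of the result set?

Base: id=8 (Ivan) at lev 0.
Iteration 1: rows with manager_id in {8} -> Omar (id 9, lev 1).
Iteration 2: lev < 1 fails for all current rows; recursion stops.
Total rows emitted: 2.

2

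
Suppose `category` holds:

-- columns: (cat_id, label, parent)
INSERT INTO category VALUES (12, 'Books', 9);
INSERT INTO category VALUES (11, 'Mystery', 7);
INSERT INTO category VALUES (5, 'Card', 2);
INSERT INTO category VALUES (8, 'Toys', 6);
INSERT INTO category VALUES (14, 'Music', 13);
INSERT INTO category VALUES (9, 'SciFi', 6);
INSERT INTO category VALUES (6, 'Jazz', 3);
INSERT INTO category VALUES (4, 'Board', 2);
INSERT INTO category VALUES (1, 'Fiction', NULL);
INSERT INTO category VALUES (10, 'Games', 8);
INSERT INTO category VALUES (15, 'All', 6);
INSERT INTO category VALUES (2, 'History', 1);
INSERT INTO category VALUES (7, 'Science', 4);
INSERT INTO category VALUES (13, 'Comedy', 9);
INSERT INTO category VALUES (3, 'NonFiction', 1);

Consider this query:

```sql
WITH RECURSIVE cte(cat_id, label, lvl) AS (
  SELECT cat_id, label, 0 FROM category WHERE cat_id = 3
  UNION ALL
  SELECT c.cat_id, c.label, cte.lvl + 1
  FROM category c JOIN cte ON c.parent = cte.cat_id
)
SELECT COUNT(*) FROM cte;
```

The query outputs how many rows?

Base: cat_id=3 (NonFiction) at lvl 0.
Iteration 1: rows with parent in {3} -> Jazz (id 6, lvl 1).
Iteration 2: rows with parent in {6} -> Toys (id 8, lvl 2), SciFi (id 9, lvl 2), All (id 15, lvl 2).
Iteration 3: rows with parent in {8,9,15} -> Games (id 10, lvl 3), Books (id 12, lvl 3), Comedy (id 13, lvl 3).
Iteration 4: rows with parent in {10,12,13} -> Music (id 14, lvl 4).
Iteration 5: no rows with parent in {14}; recursion stops.
Total rows emitted: 9.

9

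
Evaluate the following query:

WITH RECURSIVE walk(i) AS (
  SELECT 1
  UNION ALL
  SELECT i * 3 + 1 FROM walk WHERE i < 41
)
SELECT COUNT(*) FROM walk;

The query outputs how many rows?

Base: i=1.
Iteration 1: 1 < 41 holds -> i = 1 * 3 + 1 = 4.
Iteration 2: 4 < 41 holds -> i = 4 * 3 + 1 = 13.
Iteration 3: 13 < 41 holds -> i = 13 * 3 + 1 = 40.
Iteration 4: 40 < 41 holds -> i = 40 * 3 + 1 = 121.
Iteration 5: 121 < 41 fails; recursion stops.
Total rows emitted: 5.

5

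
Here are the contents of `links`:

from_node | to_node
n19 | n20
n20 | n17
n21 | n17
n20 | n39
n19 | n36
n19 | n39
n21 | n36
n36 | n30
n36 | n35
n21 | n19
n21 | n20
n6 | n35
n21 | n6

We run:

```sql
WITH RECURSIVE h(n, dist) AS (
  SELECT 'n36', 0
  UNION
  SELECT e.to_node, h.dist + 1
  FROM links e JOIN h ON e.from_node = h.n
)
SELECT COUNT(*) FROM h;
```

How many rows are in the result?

3

Base: (n36, dist=0).
Iteration 1: edges from {n36} -> (n30, dist=1), (n35, dist=1).
Iteration 2: no outgoing edges from {n30,n35}; recursion stops.
Total rows emitted: 3.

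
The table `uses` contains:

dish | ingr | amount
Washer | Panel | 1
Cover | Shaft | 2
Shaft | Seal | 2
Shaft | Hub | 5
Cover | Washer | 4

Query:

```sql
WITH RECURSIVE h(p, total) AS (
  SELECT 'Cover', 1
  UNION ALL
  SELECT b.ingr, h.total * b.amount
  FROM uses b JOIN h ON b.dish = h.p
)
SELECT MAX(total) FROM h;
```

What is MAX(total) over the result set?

10

Base: (Cover, total=1).
Iteration 1: components of {Cover} -> Shaft = 1*2 = 2, Washer = 1*4 = 4.
Iteration 2: components of {Shaft,Washer} -> Hub = 2*5 = 10, Panel = 4*1 = 4, Seal = 2*2 = 4.
Iteration 3: no further components; recursion stops.
total values: 1, 2, 4, 4, 10, 4; the maximum is 10.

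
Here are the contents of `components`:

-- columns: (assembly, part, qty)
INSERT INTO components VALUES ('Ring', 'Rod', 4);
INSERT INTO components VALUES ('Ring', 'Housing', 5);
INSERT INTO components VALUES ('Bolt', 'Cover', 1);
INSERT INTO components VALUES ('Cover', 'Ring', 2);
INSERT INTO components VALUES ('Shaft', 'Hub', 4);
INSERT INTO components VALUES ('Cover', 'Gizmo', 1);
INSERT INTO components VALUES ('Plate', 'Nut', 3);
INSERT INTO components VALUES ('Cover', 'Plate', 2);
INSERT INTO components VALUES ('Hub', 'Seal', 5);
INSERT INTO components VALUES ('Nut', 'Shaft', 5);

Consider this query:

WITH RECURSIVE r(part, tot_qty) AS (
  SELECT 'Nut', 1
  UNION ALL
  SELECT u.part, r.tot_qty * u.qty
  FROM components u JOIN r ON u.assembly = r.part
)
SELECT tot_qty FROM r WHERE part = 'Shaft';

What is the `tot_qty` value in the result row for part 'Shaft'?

Base: (Nut, tot_qty=1).
Iteration 1: components of {Nut} -> Shaft = 1*5 = 5.
Iteration 2: components of {Shaft} -> Hub = 5*4 = 20.
Iteration 3: components of {Hub} -> Seal = 20*5 = 100.
Iteration 4: no further components; recursion stops.

5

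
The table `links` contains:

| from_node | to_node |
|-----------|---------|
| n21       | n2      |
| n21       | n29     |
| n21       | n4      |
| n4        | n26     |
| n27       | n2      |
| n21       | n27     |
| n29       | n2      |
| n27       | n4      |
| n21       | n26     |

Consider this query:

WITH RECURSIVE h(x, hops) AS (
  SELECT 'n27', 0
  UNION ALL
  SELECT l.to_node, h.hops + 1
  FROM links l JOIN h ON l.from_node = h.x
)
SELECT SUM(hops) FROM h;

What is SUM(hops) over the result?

4

Base: (n27, hops=0).
Iteration 1: edges from {n27} -> (n2, hops=1), (n4, hops=1).
Iteration 2: edges from {n2,n4} -> (n26, hops=2).
Iteration 3: no outgoing edges from {n26}; recursion stops.
SUM(hops) = 0 + 1 + 1 + 2 = 4.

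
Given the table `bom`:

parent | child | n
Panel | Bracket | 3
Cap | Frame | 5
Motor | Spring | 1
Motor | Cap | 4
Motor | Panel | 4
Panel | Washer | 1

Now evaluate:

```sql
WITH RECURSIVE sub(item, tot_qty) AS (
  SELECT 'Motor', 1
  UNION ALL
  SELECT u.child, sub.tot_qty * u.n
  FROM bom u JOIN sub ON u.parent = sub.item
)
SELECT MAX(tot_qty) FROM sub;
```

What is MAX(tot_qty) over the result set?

Base: (Motor, tot_qty=1).
Iteration 1: components of {Motor} -> Cap = 1*4 = 4, Panel = 1*4 = 4, Spring = 1*1 = 1.
Iteration 2: components of {Cap,Panel,Spring} -> Bracket = 4*3 = 12, Frame = 4*5 = 20, Washer = 4*1 = 4.
Iteration 3: no further components; recursion stops.
tot_qty values: 1, 1, 4, 4, 4, 12, 20; the maximum is 20.

20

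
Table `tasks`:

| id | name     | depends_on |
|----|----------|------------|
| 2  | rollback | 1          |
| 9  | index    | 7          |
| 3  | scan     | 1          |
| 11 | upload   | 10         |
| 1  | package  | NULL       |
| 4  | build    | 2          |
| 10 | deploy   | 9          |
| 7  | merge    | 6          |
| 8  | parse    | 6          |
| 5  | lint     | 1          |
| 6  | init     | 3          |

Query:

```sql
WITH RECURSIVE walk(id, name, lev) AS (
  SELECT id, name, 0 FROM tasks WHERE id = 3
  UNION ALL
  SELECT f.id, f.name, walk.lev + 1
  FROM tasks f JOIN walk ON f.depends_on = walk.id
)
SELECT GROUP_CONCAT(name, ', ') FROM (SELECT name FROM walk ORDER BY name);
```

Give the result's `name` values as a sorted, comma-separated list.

Base: id=3 (scan) at lev 0.
Iteration 1: rows with depends_on in {3} -> init (id 6, lev 1).
Iteration 2: rows with depends_on in {6} -> merge (id 7, lev 2), parse (id 8, lev 2).
Iteration 3: rows with depends_on in {7,8} -> index (id 9, lev 3).
Iteration 4: rows with depends_on in {9} -> deploy (id 10, lev 4).
Iteration 5: rows with depends_on in {10} -> upload (id 11, lev 5).
Iteration 6: no rows with depends_on in {11}; recursion stops.

deploy, index, init, merge, parse, scan, upload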